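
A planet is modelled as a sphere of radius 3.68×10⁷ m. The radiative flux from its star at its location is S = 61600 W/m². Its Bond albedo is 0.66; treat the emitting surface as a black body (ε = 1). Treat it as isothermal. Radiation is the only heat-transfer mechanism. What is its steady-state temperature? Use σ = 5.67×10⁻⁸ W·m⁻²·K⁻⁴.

T ≈ 551 K

At equilibrium, absorbed power = emitted power.
Absorbing cross-section = πr² = 4.254×10¹⁵ m²; emitting surface = 4πr² = 1.702×10¹⁶ m² (ratio 4).
(1−a)S·A_cross = εσ·A_surf·T⁴  ⇒  T⁴ = (1−a)S/(4σ).
T⁴ = 0.340·61600/(4·5.67×10⁻⁸) = 9.235×10¹⁰ K⁴.
T = (9.235×10¹⁰)^(1/4).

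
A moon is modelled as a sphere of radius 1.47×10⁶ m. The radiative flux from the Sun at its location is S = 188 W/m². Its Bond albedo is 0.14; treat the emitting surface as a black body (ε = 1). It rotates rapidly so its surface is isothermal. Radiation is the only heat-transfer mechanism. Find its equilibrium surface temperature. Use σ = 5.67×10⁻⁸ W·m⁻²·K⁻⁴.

T ≈ 163 K

At equilibrium, absorbed power = emitted power.
Absorbing cross-section = πr² = 6.789×10¹² m²; emitting surface = 4πr² = 2.715×10¹³ m² (ratio 4).
(1−a)S·A_cross = εσ·A_surf·T⁴  ⇒  T⁴ = (1−a)S/(4σ).
T⁴ = 0.860·188/(4·5.67×10⁻⁸) = 7.129×10⁸ K⁴.
T = (7.129×10⁸)^(1/4).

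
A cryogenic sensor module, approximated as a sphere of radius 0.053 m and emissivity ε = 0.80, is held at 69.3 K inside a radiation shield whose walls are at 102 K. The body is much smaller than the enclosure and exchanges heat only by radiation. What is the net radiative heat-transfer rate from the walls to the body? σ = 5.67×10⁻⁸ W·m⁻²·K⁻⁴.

For a small grey body in a large enclosure: P_net = εσA(T_body⁴ − T_wall⁴).
A = 4πr² = 0.03530 m²; T_body⁴ − T_wall⁴ = 2.306×10⁷ − 1.082×10⁸ = -8.518×10⁷ K⁴.
|P_net| = 0.80·5.67×10⁻⁸·0.03530·8.518×10⁷.

P_net ≈ 0.136 W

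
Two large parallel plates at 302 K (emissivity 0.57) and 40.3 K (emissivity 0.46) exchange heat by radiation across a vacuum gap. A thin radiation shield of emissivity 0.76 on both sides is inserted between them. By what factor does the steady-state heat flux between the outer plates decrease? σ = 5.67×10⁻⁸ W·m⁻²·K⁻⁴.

Without shield: q₀ = σΔ(T⁴)/(1/ε₁+1/ε₂−1) with denominator 2.928.
With shield the two gaps are in series; the resistances add: (1/ε₁+1/ε_s−1)+(1/ε_s+1/ε₂−1) = 2.070+2.490 = 4.560.
Heat-flux ratio q₀/q = 4.560/2.928.

factor ≈ 1.56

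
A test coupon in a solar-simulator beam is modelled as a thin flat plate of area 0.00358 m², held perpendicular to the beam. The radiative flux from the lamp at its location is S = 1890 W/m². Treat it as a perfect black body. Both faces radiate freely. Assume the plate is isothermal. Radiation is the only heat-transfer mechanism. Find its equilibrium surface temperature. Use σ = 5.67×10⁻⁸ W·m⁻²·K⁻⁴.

T ≈ 359 K

At equilibrium, absorbed power = emitted power.
Absorbing cross-section = A = 0.003580 m²; emitting surface = 2A = 0.007160 m² (ratio 2).
S·A_cross = εσ·A_surf·T⁴  ⇒  T⁴ = S/(2σ).
T⁴ = 1.00·1890/(2·5.67×10⁻⁸) = 1.667×10¹⁰ K⁴.
T = (1.667×10¹⁰)^(1/4).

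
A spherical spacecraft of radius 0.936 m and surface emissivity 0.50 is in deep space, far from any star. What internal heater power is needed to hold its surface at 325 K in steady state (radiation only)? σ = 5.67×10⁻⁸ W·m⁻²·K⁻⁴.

P ≈ 3480 W

P = εσ·4πr²·T⁴.
4πr² = 11.01 m²; T⁴ = 1.116×10¹⁰ K⁴.
P = 0.50·5.67×10⁻⁸·11.01·1.116×10¹⁰.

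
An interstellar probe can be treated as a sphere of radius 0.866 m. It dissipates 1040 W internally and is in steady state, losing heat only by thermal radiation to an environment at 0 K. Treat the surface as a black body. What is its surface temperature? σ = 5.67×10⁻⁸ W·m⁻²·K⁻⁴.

T ≈ 210 K

Steady state: internal power = radiated power, P = εσA T⁴.
Radiating area A = 4πr² = 9.424 m².
T⁴ = P/(εσA) = 1040/(1.0·5.67×10⁻⁸·9.424) = 1.946×10⁹ K⁴.
T = (1.946×10⁹)^(1/4).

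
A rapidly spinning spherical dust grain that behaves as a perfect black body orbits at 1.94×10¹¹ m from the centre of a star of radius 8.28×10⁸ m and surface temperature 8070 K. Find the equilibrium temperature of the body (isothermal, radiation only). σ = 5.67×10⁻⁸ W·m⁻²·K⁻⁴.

The star's surface emits σT_*⁴; at distance d the flux is S = σT_*⁴(R_*/d)².
S = 5.67×10⁻⁸·(8070)⁴·(8.28×10⁸/1.94×10¹¹)² = 4381 W/m².
For an isothermal sphere T⁴ = (1−a)S/(4σ) = 1.931×10¹⁰ K⁴.

T ≈ 373 K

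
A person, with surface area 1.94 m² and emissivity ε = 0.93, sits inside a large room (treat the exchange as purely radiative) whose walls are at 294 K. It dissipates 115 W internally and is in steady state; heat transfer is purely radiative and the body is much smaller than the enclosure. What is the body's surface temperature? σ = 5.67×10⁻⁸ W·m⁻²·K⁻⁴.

T ≈ 304 K

For a small grey body in a large enclosure, net radiated power = εσA(T⁴ − T_w⁴).
Steady state: P = εσA(T⁴ − T_w⁴) with A = 1.94 m².
T⁴ = P/(εσA) + T_w⁴ = 115/(0.93·5.67×10⁻⁸·1.940) + (294)⁴
    = 1.124×10⁹ + 7.471×10⁹ = 8.595×10⁹ K⁴.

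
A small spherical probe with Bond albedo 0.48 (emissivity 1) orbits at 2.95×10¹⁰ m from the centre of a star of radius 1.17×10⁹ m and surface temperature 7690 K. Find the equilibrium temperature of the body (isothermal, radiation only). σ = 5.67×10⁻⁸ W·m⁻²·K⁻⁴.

The star's surface emits σT_*⁴; at distance d the flux is S = σT_*⁴(R_*/d)².
S = 5.67×10⁻⁸·(7690)⁴·(1.17×10⁹/2.95×10¹⁰)² = 3.119×10⁵ W/m².
For an isothermal sphere T⁴ = (1−a)S/(4σ) = 7.151×10¹¹ K⁴.

T ≈ 920 K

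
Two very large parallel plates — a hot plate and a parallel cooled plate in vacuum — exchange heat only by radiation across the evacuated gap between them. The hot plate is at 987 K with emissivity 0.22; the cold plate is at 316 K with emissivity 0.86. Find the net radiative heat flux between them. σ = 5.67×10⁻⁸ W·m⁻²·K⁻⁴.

q ≈ 11300 W/m²

For two infinite grey parallel plates, q = σ(T₁⁴ − T₂⁴)/(1/ε₁ + 1/ε₂ − 1).
T₁⁴ − T₂⁴ = 9.490×10¹¹ − 9.971×10⁹ = 9.390×10¹¹ K⁴.
1/ε₁ + 1/ε₂ − 1 = 4.545 + 1.163 − 1 = 4.708.
q = 5.67×10⁻⁸ × 9.390×10¹¹ / 4.708.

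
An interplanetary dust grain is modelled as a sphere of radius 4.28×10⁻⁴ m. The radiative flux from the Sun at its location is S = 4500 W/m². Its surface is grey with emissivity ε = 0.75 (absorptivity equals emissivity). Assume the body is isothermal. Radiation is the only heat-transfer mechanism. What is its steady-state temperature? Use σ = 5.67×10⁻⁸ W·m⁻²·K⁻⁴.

T ≈ 375 K

At equilibrium, absorbed power = emitted power.
Absorbing cross-section = πr² = 5.755×10⁻⁷ m²; emitting surface = 4πr² = 2.302×10⁻⁶ m² (ratio 4).
εS·A_cross = εσ·A_surf·T⁴  ⇒  T⁴ = S/(4σ)   (ε cancels).
T⁴ = 4500/(4·5.67×10⁻⁸) = 1.984×10¹⁰ K⁴.
T = (1.984×10¹⁰)^(1/4).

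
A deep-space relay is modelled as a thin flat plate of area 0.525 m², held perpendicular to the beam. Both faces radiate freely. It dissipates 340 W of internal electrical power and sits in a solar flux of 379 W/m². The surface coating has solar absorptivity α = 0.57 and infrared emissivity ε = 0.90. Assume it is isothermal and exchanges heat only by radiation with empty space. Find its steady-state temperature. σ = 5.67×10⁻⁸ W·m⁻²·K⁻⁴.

T ≈ 303 K

At steady state, absorbed solar power + internal power = radiated power.
Absorbed: α·S·A_cross = 0.57·379·0.5250 = 113.4 W (cross-section A).
Total input = 113.4 + 340 = 453.4 W.
Radiated: εσ·A_surf·T⁴ with A_surf = 2A = 1.050 m².
T⁴ = 453.4/(0.90·5.67×10⁻⁸·1.050) = 8.462×10⁹ K⁴.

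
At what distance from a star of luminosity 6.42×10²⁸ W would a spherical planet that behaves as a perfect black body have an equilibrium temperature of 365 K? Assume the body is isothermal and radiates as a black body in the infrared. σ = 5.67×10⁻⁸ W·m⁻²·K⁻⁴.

For an isothermal black-emitting sphere, (1−a)S·πr² = σ·4πr²·T⁴ ⇒ S = 4σT⁴/(1−a).
S = 4·5.67×10⁻⁸·(365)⁴/1.00 = 4025 W/m².
Flux falls as S = L/(4πd²), so d = √(L/(4πS)) = √(6.42×10²⁸/(4π·4025)).

d ≈ 1.13×10¹² m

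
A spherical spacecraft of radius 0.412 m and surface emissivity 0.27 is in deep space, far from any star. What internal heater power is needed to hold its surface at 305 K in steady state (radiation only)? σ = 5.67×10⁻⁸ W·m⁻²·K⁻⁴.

P ≈ 283 W

P = εσ·4πr²·T⁴.
4πr² = 2.133 m²; T⁴ = 8.654×10⁹ K⁴.
P = 0.27·5.67×10⁻⁸·2.133·8.654×10⁹.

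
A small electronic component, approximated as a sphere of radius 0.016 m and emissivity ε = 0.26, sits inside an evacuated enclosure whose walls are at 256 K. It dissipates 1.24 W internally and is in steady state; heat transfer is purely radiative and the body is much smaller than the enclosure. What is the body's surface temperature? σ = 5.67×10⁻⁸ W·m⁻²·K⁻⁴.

T ≈ 418 K

For a small grey body in a large enclosure, net radiated power = εσA(T⁴ − T_w⁴).
Steady state: P = εσA(T⁴ − T_w⁴) with A = 4πr² = 0.003217 m².
T⁴ = P/(εσA) + T_w⁴ = 1.24/(0.26·5.67×10⁻⁸·0.003217) + (256)⁴
    = 2.615×10¹⁰ + 4.295×10⁹ = 3.044×10¹⁰ K⁴.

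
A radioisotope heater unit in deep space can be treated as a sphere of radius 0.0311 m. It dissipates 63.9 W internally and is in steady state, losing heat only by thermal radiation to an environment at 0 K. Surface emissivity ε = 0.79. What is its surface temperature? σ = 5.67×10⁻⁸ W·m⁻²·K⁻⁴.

T ≈ 585 K

Steady state: internal power = radiated power, P = εσA T⁴.
Radiating area A = 4πr² = 0.01215 m².
T⁴ = P/(εσA) = 63.9/(0.79·5.67×10⁻⁸·0.01215) = 1.174×10¹¹ K⁴.
T = (1.174×10¹¹)^(1/4).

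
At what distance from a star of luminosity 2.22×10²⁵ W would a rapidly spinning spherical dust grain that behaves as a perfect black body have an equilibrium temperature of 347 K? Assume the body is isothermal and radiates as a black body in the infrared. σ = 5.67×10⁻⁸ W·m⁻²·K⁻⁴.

d ≈ 2.32×10¹⁰ m

For an isothermal black-emitting sphere, (1−a)S·πr² = σ·4πr²·T⁴ ⇒ S = 4σT⁴/(1−a).
S = 4·5.67×10⁻⁸·(347)⁴/1.00 = 3288 W/m².
Flux falls as S = L/(4πd²), so d = √(L/(4πS)) = √(2.22×10²⁵/(4π·3288)).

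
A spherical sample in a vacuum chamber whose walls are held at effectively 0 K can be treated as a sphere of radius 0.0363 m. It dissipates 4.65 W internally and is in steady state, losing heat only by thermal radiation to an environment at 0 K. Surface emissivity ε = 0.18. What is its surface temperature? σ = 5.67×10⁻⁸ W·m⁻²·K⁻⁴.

Steady state: internal power = radiated power, P = εσA T⁴.
Radiating area A = 4πr² = 0.01656 m².
T⁴ = P/(εσA) = 4.65/(0.18·5.67×10⁻⁸·0.01656) = 2.752×10¹⁰ K⁴.
T = (2.752×10¹⁰)^(1/4).

T ≈ 407 K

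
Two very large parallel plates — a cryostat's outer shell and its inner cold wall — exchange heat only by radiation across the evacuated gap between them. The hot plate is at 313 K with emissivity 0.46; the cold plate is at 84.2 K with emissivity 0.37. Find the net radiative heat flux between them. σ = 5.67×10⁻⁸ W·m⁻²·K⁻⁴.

For two infinite grey parallel plates, q = σ(T₁⁴ − T₂⁴)/(1/ε₁ + 1/ε₂ − 1).
T₁⁴ − T₂⁴ = 9.598×10⁹ − 5.026×10⁷ = 9.548×10⁹ K⁴.
1/ε₁ + 1/ε₂ − 1 = 2.174 + 2.703 − 1 = 3.877.
q = 5.67×10⁻⁸ × 9.548×10⁹ / 3.877.

q ≈ 140 W/m²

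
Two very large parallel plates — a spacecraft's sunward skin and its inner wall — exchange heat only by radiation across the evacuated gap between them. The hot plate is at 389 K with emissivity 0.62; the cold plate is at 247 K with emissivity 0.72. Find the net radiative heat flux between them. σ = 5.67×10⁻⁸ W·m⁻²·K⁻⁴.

For two infinite grey parallel plates, q = σ(T₁⁴ − T₂⁴)/(1/ε₁ + 1/ε₂ − 1).
T₁⁴ − T₂⁴ = 2.290×10¹⁰ − 3.722×10⁹ = 1.918×10¹⁰ K⁴.
1/ε₁ + 1/ε₂ − 1 = 1.613 + 1.389 − 1 = 2.002.
q = 5.67×10⁻⁸ × 1.918×10¹⁰ / 2.002.

q ≈ 543 W/m²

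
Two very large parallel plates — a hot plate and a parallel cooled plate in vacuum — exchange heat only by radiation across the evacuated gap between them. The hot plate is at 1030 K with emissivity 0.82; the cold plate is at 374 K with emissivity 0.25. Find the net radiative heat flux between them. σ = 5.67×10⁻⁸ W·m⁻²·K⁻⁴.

For two infinite grey parallel plates, q = σ(T₁⁴ − T₂⁴)/(1/ε₁ + 1/ε₂ − 1).
T₁⁴ − T₂⁴ = 1.126×10¹² − 1.957×10¹⁰ = 1.106×10¹² K⁴.
1/ε₁ + 1/ε₂ − 1 = 1.220 + 4.000 − 1 = 4.220.
q = 5.67×10⁻⁸ × 1.106×10¹² / 4.220.

q ≈ 14900 W/m²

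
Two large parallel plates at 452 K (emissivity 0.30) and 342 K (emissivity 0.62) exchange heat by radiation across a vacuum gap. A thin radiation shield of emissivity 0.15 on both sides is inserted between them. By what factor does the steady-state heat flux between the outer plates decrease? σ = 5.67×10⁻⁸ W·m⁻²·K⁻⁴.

Without shield: q₀ = σΔ(T⁴)/(1/ε₁+1/ε₂−1) with denominator 3.946.
With shield the two gaps are in series; the resistances add: (1/ε₁+1/ε_s−1)+(1/ε_s+1/ε₂−1) = 9.000+7.280 = 16.28.
Heat-flux ratio q₀/q = 16.28/3.946.

factor ≈ 4.13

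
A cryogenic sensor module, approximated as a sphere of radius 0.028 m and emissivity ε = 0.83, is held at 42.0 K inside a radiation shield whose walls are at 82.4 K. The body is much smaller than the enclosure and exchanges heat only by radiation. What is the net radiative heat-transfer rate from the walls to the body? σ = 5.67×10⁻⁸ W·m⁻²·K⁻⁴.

For a small grey body in a large enclosure: P_net = εσA(T_body⁴ − T_wall⁴).
A = 4πr² = 0.009852 m²; T_body⁴ − T_wall⁴ = 3.112×10⁶ − 4.610×10⁷ = -4.299×10⁷ K⁴.
|P_net| = 0.83·5.67×10⁻⁸·0.009852·4.299×10⁷.

P_net ≈ 0.0199 W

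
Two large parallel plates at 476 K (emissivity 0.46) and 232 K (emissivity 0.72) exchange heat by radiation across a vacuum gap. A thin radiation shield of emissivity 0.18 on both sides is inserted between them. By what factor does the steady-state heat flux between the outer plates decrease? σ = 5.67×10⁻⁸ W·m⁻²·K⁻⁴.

Without shield: q₀ = σΔ(T⁴)/(1/ε₁+1/ε₂−1) with denominator 2.563.
With shield the two gaps are in series; the resistances add: (1/ε₁+1/ε_s−1)+(1/ε_s+1/ε₂−1) = 6.729+5.944 = 12.67.
Heat-flux ratio q₀/q = 12.67/2.563.

factor ≈ 4.95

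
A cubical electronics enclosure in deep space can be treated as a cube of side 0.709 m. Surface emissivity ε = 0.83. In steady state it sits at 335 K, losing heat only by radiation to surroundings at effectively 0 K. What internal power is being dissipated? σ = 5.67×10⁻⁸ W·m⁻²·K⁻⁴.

P ≈ 1790 W

Steady state: P = εσA T⁴.
A = 6L² = 3.016 m²; T⁴ = (335)⁴ = 1.259×10¹⁰ K⁴.
P = 0.83 × 5.67×10⁻⁸ × 3.016 × 1.259×10¹⁰.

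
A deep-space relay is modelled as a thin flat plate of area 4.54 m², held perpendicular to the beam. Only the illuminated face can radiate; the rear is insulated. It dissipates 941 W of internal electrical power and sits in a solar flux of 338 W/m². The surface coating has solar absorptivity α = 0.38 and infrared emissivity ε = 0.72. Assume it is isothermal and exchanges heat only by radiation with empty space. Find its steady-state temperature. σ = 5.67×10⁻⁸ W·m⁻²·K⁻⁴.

T ≈ 301 K

At steady state, absorbed solar power + internal power = radiated power.
Absorbed: α·S·A_cross = 0.38·338·4.540 = 583.1 W (cross-section A).
Total input = 583.1 + 941 = 1524 W.
Radiated: εσ·A_surf·T⁴ with A_surf = A = 4.540 m².
T⁴ = 1524/(0.72·5.67×10⁻⁸·4.540) = 8.223×10⁹ K⁴.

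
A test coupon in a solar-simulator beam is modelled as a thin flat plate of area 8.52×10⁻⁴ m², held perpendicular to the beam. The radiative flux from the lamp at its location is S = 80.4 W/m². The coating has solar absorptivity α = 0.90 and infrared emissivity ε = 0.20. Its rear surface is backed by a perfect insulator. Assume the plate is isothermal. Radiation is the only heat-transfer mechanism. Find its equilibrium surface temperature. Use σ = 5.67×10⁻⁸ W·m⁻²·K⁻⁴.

At equilibrium, absorbed power = emitted power.
Absorbing cross-section = A = 8.520×10⁻⁴ m²; emitting surface = A = 8.520×10⁻⁴ m² (ratio 1).
αS·A_cross = εσ·A_surf·T⁴  ⇒  T⁴ = αS/(ε·1σ).
T⁴ = 0.900·80.4/(0.20·1·5.67×10⁻⁸) = 6.381×10⁹ K⁴.
T = (6.381×10⁹)^(1/4).

T ≈ 283 K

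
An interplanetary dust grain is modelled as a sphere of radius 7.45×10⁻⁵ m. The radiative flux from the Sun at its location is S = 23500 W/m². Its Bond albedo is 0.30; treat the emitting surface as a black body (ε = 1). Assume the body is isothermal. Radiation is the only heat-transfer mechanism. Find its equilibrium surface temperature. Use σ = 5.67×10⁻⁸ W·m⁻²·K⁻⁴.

T ≈ 519 K

At equilibrium, absorbed power = emitted power.
Absorbing cross-section = πr² = 1.744×10⁻⁸ m²; emitting surface = 4πr² = 6.975×10⁻⁸ m² (ratio 4).
(1−a)S·A_cross = εσ·A_surf·T⁴  ⇒  T⁴ = (1−a)S/(4σ).
T⁴ = 0.700·23500/(4·5.67×10⁻⁸) = 7.253×10¹⁰ K⁴.
T = (7.253×10¹⁰)^(1/4).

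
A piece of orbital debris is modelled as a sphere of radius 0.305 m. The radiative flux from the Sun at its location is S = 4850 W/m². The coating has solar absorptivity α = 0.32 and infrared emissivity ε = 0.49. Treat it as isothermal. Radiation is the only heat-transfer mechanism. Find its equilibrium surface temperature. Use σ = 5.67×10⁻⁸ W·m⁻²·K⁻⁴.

At equilibrium, absorbed power = emitted power.
Absorbing cross-section = πr² = 0.2922 m²; emitting surface = 4πr² = 1.169 m² (ratio 4).
αS·A_cross = εσ·A_surf·T⁴  ⇒  T⁴ = αS/(ε·4σ).
T⁴ = 0.320·4850/(0.49·4·5.67×10⁻⁸) = 1.397×10¹⁰ K⁴.
T = (1.397×10¹⁰)^(1/4).

T ≈ 344 K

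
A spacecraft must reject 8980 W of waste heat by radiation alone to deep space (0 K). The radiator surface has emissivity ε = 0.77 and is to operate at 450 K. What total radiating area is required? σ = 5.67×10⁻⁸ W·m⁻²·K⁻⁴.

P = εσA T⁴ ⇒ A = P/(εσT⁴).
T⁴ = 4.101×10¹⁰ K⁴.
A = 8980/(0.77 × 5.67×10⁻⁸ × 4.101×10¹⁰).

A ≈ 5.02 m²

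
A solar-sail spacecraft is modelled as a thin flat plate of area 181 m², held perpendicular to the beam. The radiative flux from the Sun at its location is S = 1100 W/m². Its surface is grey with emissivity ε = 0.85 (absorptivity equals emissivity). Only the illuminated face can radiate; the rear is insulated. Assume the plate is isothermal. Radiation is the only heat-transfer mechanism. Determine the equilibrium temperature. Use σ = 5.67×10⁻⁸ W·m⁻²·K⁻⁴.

At equilibrium, absorbed power = emitted power.
Absorbing cross-section = A = 181.0 m²; emitting surface = A = 181.0 m² (ratio 1).
εS·A_cross = εσ·A_surf·T⁴  ⇒  T⁴ = S/(1σ)   (ε cancels).
T⁴ = 1100/(1·5.67×10⁻⁸) = 1.940×10¹⁰ K⁴.
T = (1.940×10¹⁰)^(1/4).

T ≈ 373 K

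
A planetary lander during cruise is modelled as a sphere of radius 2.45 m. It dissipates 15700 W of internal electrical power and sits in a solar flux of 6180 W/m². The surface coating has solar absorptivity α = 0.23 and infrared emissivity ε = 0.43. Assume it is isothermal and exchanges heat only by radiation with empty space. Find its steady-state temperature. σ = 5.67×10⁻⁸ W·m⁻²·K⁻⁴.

T ≈ 390 K

At steady state, absorbed solar power + internal power = radiated power.
Absorbed: α·S·A_cross = 0.23·6180·18.86 = 26800 W (cross-section πr²).
Total input = 26800 + 15700 = 42500 W.
Radiated: εσ·A_surf·T⁴ with A_surf = 4πr² = 75.43 m².
T⁴ = 42500/(0.43·5.67×10⁻⁸·75.43) = 2.311×10¹⁰ K⁴.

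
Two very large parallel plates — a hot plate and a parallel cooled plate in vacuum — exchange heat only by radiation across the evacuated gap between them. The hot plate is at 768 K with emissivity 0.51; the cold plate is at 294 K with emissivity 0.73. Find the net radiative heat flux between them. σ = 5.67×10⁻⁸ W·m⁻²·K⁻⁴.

For two infinite grey parallel plates, q = σ(T₁⁴ − T₂⁴)/(1/ε₁ + 1/ε₂ − 1).
T₁⁴ − T₂⁴ = 3.479×10¹¹ − 7.471×10⁹ = 3.404×10¹¹ K⁴.
1/ε₁ + 1/ε₂ − 1 = 1.961 + 1.370 − 1 = 2.331.
q = 5.67×10⁻⁸ × 3.404×10¹¹ / 2.331.

q ≈ 8280 W/m²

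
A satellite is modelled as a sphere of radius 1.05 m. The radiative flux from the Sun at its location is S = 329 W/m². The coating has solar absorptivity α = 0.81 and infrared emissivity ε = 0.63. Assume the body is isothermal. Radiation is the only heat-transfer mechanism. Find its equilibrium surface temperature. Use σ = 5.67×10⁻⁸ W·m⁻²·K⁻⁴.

T ≈ 208 K

At equilibrium, absorbed power = emitted power.
Absorbing cross-section = πr² = 3.464 m²; emitting surface = 4πr² = 13.85 m² (ratio 4).
αS·A_cross = εσ·A_surf·T⁴  ⇒  T⁴ = αS/(ε·4σ).
T⁴ = 0.810·329/(0.63·4·5.67×10⁻⁸) = 1.865×10⁹ K⁴.
T = (1.865×10⁹)^(1/4).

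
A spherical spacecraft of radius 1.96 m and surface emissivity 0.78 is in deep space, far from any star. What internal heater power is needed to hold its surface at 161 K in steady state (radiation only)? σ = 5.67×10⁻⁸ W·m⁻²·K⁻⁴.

P = εσ·4πr²·T⁴.
4πr² = 48.27 m²; T⁴ = 6.719×10⁸ K⁴.
P = 0.78·5.67×10⁻⁸·48.27·6.719×10⁸.

P ≈ 1430 W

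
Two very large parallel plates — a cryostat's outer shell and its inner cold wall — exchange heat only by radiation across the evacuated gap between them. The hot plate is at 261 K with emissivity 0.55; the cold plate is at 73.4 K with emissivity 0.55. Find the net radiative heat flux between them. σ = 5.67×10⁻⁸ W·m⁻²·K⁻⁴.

q ≈ 99.2 W/m²

For two infinite grey parallel plates, q = σ(T₁⁴ − T₂⁴)/(1/ε₁ + 1/ε₂ − 1).
T₁⁴ − T₂⁴ = 4.640×10⁹ − 2.903×10⁷ = 4.611×10⁹ K⁴.
1/ε₁ + 1/ε₂ − 1 = 1.818 + 1.818 − 1 = 2.636.
q = 5.67×10⁻⁸ × 4.611×10⁹ / 2.636.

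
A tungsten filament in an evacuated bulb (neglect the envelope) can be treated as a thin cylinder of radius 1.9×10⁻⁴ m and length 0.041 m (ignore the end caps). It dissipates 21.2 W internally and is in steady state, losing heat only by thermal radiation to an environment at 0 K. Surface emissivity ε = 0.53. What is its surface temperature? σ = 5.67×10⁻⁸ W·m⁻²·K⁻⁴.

T ≈ 1950 K

Steady state: internal power = radiated power, P = εσA T⁴.
Radiating area A = 2πrL = 4.895×10⁻⁵ m².
T⁴ = P/(εσA) = 21.2/(0.53·5.67×10⁻⁸·4.895×10⁻⁵) = 1.441×10¹³ K⁴.
T = (1.441×10¹³)^(1/4).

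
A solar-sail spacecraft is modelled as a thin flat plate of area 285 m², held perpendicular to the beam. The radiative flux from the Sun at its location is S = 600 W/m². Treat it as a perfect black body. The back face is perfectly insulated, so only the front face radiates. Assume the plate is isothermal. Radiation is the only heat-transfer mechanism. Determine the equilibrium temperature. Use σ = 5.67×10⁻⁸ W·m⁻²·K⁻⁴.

At equilibrium, absorbed power = emitted power.
Absorbing cross-section = A = 285.0 m²; emitting surface = A = 285.0 m² (ratio 1).
S·A_cross = εσ·A_surf·T⁴  ⇒  T⁴ = S/(1σ).
T⁴ = 1.00·600/(1·5.67×10⁻⁸) = 1.058×10¹⁰ K⁴.
T = (1.058×10¹⁰)^(1/4).

T ≈ 321 K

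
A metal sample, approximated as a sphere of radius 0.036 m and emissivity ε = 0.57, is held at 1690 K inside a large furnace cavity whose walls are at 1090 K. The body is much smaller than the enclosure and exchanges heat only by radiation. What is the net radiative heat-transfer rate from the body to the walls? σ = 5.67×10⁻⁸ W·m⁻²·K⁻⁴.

P_net ≈ 3550 W

For a small grey body in a large enclosure: P_net = εσA(T_body⁴ − T_wall⁴).
A = 4πr² = 0.01629 m²; T_body⁴ − T_wall⁴ = 8.157×10¹² − 1.412×10¹² = 6.746×10¹² K⁴.
|P_net| = 0.57·5.67×10⁻⁸·0.01629·6.746×10¹².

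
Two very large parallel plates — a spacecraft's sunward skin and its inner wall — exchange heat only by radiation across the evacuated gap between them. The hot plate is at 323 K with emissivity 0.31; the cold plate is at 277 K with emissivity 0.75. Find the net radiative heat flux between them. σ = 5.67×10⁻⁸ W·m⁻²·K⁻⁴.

For two infinite grey parallel plates, q = σ(T₁⁴ − T₂⁴)/(1/ε₁ + 1/ε₂ − 1).
T₁⁴ − T₂⁴ = 1.088×10¹⁰ − 5.887×10⁹ = 4.997×10⁹ K⁴.
1/ε₁ + 1/ε₂ − 1 = 3.226 + 1.333 − 1 = 3.559.
q = 5.67×10⁻⁸ × 4.997×10⁹ / 3.559.

q ≈ 79.6 W/m²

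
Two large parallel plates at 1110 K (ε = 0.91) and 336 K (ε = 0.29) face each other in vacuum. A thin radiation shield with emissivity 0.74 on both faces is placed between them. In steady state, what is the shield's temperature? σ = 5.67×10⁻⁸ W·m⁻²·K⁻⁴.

In steady state the net flux on the hot side equals that on the cold side.
σ(T₁⁴−T_s⁴)/D₁ = σ(T_s⁴−T₂⁴)/D₂, with D₁ = 1/ε₁+1/ε_s−1 = 1.450, D₂ = 1/ε_s+1/ε₂−1 = 3.800.
Solve for T_s⁴: T_s⁴ = (D₂·T₁⁴ + D₁·T₂⁴)/(D₁+D₂) = 1.102×10¹² K⁴.

T_s ≈ 1020 K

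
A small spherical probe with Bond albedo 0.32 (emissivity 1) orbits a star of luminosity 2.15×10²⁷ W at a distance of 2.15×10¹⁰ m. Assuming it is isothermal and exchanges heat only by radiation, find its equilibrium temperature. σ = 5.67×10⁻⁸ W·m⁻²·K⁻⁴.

T ≈ 1030 K

First find the stellar flux at distance d: S = L/(4πd²) = 2.15×10²⁷/(4π·(2.15×10¹⁰)²) = 3.701×10⁵ W/m².
For an isothermal sphere, absorbed (1−a)S·πr² = emitted σ·4πr²·T⁴, so T⁴ = (1−a)S/(4σ).
T⁴ = 0.680·3.701×10⁵/(4·5.67×10⁻⁸) = 1.110×10¹² K⁴.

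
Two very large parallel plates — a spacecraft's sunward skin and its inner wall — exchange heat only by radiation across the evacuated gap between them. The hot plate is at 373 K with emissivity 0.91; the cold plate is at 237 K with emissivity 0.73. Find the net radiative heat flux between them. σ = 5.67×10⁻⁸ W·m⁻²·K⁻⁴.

q ≈ 625 W/m²

For two infinite grey parallel plates, q = σ(T₁⁴ − T₂⁴)/(1/ε₁ + 1/ε₂ − 1).
T₁⁴ − T₂⁴ = 1.936×10¹⁰ − 3.155×10⁹ = 1.620×10¹⁰ K⁴.
1/ε₁ + 1/ε₂ − 1 = 1.099 + 1.370 − 1 = 1.469.
q = 5.67×10⁻⁸ × 1.620×10¹⁰ / 1.469.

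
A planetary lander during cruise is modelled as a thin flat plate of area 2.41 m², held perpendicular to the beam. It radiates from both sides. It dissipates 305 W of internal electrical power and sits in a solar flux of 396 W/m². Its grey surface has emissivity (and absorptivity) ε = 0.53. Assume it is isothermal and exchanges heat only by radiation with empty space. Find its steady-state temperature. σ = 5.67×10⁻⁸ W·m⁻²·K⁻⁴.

T ≈ 274 K

At steady state, absorbed solar power + internal power = radiated power.
Absorbed: α·S·A_cross = 0.53·396·2.410 = 505.8 W (cross-section A).
Total input = 505.8 + 305 = 810.8 W.
Radiated: εσ·A_surf·T⁴ with A_surf = 2A = 4.820 m².
T⁴ = 810.8/(0.53·5.67×10⁻⁸·4.820) = 5.598×10⁹ K⁴.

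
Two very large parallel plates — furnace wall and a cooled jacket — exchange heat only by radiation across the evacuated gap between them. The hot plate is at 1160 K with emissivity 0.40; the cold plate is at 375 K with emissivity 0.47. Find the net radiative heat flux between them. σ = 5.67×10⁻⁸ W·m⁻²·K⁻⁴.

q ≈ 28000 W/m²

For two infinite grey parallel plates, q = σ(T₁⁴ − T₂⁴)/(1/ε₁ + 1/ε₂ − 1).
T₁⁴ − T₂⁴ = 1.811×10¹² − 1.978×10¹⁰ = 1.791×10¹² K⁴.
1/ε₁ + 1/ε₂ − 1 = 2.500 + 2.128 − 1 = 3.628.
q = 5.67×10⁻⁸ × 1.791×10¹² / 3.628.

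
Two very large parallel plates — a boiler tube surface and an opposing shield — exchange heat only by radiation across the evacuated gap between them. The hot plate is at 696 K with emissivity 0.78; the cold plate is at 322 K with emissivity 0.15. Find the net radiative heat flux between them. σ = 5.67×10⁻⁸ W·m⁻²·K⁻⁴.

For two infinite grey parallel plates, q = σ(T₁⁴ − T₂⁴)/(1/ε₁ + 1/ε₂ − 1).
T₁⁴ − T₂⁴ = 2.347×10¹¹ − 1.075×10¹⁰ = 2.239×10¹¹ K⁴.
1/ε₁ + 1/ε₂ − 1 = 1.282 + 6.667 − 1 = 6.949.
q = 5.67×10⁻⁸ × 2.239×10¹¹ / 6.949.

q ≈ 1830 W/m²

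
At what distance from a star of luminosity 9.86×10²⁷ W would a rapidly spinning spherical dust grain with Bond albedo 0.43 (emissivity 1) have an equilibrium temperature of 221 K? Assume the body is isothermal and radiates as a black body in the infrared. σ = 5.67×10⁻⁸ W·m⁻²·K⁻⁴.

For an isothermal black-emitting sphere, (1−a)S·πr² = σ·4πr²·T⁴ ⇒ S = 4σT⁴/(1−a).
S = 4·5.67×10⁻⁸·(221)⁴/0.570 = 949.2 W/m².
Flux falls as S = L/(4πd²), so d = √(L/(4πS)) = √(9.86×10²⁷/(4π·949.2)).

d ≈ 9.09×10¹¹ m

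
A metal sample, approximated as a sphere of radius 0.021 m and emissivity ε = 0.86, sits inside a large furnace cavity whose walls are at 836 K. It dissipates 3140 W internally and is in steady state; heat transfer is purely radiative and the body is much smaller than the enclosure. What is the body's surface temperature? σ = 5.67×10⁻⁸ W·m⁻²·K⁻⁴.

For a small grey body in a large enclosure, net radiated power = εσA(T⁴ − T_w⁴).
Steady state: P = εσA(T⁴ − T_w⁴) with A = 4πr² = 0.005542 m².
T⁴ = P/(εσA) + T_w⁴ = 3140/(0.86·5.67×10⁻⁸·0.005542) + (836)⁴
    = 1.162×10¹³ + 4.885×10¹¹ = 1.211×10¹³ K⁴.

T ≈ 1870 K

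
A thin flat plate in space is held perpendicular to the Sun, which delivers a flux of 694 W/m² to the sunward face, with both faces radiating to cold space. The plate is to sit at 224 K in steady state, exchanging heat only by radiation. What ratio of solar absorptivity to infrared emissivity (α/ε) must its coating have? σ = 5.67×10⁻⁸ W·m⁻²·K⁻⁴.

α/ε ≈ 0.411

Balance: αS·A = εσ·2A·T⁴ ⇒ α/ε = 2σT⁴/S.
α/ε = 2·5.67×10⁻⁸·(224)⁴/694 = 2·5.67×10⁻⁸·2.518×10⁹/694.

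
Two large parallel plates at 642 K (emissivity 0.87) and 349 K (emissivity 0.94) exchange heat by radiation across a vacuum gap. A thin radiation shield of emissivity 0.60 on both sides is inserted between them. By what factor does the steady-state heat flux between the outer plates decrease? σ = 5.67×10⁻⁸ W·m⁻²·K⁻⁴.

Without shield: q₀ = σΔ(T⁴)/(1/ε₁+1/ε₂−1) with denominator 1.213.
With shield the two gaps are in series; the resistances add: (1/ε₁+1/ε_s−1)+(1/ε_s+1/ε₂−1) = 1.816+1.730 = 3.547.
Heat-flux ratio q₀/q = 3.547/1.213.

factor ≈ 2.92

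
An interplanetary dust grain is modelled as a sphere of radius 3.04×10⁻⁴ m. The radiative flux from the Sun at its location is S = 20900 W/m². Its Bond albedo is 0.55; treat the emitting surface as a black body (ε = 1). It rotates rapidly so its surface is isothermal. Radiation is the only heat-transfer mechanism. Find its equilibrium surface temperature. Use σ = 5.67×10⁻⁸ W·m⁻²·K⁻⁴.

T ≈ 451 K

At equilibrium, absorbed power = emitted power.
Absorbing cross-section = πr² = 2.903×10⁻⁷ m²; emitting surface = 4πr² = 1.161×10⁻⁶ m² (ratio 4).
(1−a)S·A_cross = εσ·A_surf·T⁴  ⇒  T⁴ = (1−a)S/(4σ).
T⁴ = 0.450·20900/(4·5.67×10⁻⁸) = 4.147×10¹⁰ K⁴.
T = (4.147×10¹⁰)^(1/4).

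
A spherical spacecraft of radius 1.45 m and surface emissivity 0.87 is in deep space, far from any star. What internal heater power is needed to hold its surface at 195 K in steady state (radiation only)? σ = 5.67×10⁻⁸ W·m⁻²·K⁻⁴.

P ≈ 1880 W

P = εσ·4πr²·T⁴.
4πr² = 26.42 m²; T⁴ = 1.446×10⁹ K⁴.
P = 0.87·5.67×10⁻⁸·26.42·1.446×10⁹.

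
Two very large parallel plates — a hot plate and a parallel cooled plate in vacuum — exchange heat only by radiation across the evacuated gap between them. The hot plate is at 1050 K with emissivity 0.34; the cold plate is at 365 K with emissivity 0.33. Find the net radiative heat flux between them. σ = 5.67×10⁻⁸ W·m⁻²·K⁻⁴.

q ≈ 13700 W/m²

For two infinite grey parallel plates, q = σ(T₁⁴ − T₂⁴)/(1/ε₁ + 1/ε₂ − 1).
T₁⁴ − T₂⁴ = 1.216×10¹² − 1.775×10¹⁰ = 1.198×10¹² K⁴.
1/ε₁ + 1/ε₂ − 1 = 2.941 + 3.030 − 1 = 4.971.
q = 5.67×10⁻⁸ × 1.198×10¹² / 4.971.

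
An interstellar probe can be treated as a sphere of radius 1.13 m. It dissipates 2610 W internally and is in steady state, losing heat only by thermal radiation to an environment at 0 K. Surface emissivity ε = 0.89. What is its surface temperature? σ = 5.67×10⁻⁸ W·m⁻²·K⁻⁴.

Steady state: internal power = radiated power, P = εσA T⁴.
Radiating area A = 4πr² = 16.05 m².
T⁴ = P/(εσA) = 2610/(0.89·5.67×10⁻⁸·16.05) = 3.223×10⁹ K⁴.
T = (3.223×10⁹)^(1/4).

T ≈ 238 K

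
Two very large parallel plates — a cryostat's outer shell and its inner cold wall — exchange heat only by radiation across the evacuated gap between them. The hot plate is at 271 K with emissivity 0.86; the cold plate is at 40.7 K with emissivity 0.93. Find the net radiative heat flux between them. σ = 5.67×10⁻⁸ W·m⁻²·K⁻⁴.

For two infinite grey parallel plates, q = σ(T₁⁴ − T₂⁴)/(1/ε₁ + 1/ε₂ − 1).
T₁⁴ − T₂⁴ = 5.394×10⁹ − 2.744×10⁶ = 5.391×10⁹ K⁴.
1/ε₁ + 1/ε₂ − 1 = 1.163 + 1.075 − 1 = 1.238.
q = 5.67×10⁻⁸ × 5.391×10⁹ / 1.238.

q ≈ 247 W/m²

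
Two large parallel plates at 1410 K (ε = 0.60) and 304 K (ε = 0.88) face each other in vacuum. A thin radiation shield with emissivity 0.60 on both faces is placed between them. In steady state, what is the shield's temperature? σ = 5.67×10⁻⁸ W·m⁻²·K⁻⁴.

T_s ≈ 1150 K

In steady state the net flux on the hot side equals that on the cold side.
σ(T₁⁴−T_s⁴)/D₁ = σ(T_s⁴−T₂⁴)/D₂, with D₁ = 1/ε₁+1/ε_s−1 = 2.333, D₂ = 1/ε_s+1/ε₂−1 = 1.803.
Solve for T_s⁴: T_s⁴ = (D₂·T₁⁴ + D₁·T₂⁴)/(D₁+D₂) = 1.728×10¹² K⁴.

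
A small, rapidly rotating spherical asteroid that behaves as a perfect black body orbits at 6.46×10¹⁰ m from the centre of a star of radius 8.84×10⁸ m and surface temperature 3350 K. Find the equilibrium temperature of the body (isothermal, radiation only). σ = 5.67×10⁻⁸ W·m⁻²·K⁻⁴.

T ≈ 277 K

The star's surface emits σT_*⁴; at distance d the flux is S = σT_*⁴(R_*/d)².
S = 5.67×10⁻⁸·(3350)⁴·(8.84×10⁸/6.46×10¹⁰)² = 1337 W/m².
For an isothermal sphere T⁴ = (1−a)S/(4σ) = 5.896×10⁹ K⁴.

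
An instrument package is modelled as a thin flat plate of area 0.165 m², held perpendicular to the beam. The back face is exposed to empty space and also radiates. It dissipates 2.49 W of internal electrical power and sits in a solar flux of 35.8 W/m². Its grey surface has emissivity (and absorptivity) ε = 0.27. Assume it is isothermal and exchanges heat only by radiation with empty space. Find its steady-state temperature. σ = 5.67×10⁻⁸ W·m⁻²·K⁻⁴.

T ≈ 169 K

At steady state, absorbed solar power + internal power = radiated power.
Absorbed: α·S·A_cross = 0.27·35.8·0.1650 = 1.595 W (cross-section A).
Total input = 1.595 + 2.49 = 4.085 W.
Radiated: εσ·A_surf·T⁴ with A_surf = 2A = 0.3300 m².
T⁴ = 4.085/(0.27·5.67×10⁻⁸·0.3300) = 8.086×10⁸ K⁴.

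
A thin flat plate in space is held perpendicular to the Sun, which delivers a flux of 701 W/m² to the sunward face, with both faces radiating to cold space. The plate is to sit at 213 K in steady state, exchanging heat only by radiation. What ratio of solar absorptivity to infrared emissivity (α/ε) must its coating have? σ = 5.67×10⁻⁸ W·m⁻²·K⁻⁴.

α/ε ≈ 0.333

Balance: αS·A = εσ·2A·T⁴ ⇒ α/ε = 2σT⁴/S.
α/ε = 2·5.67×10⁻⁸·(213)⁴/701 = 2·5.67×10⁻⁸·2.058×10⁹/701.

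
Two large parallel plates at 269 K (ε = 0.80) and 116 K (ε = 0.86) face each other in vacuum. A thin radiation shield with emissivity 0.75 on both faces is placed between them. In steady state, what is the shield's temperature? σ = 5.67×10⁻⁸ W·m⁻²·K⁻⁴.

T_s ≈ 227 K

In steady state the net flux on the hot side equals that on the cold side.
σ(T₁⁴−T_s⁴)/D₁ = σ(T_s⁴−T₂⁴)/D₂, with D₁ = 1/ε₁+1/ε_s−1 = 1.583, D₂ = 1/ε_s+1/ε₂−1 = 1.496.
Solve for T_s⁴: T_s⁴ = (D₂·T₁⁴ + D₁·T₂⁴)/(D₁+D₂) = 2.637×10⁹ K⁴.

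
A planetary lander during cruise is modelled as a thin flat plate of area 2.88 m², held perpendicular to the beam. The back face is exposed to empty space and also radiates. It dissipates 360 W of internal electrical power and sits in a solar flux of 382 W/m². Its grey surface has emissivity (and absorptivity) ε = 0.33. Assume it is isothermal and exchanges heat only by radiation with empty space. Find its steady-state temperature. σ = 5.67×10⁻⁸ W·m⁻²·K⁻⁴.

T ≈ 286 K

At steady state, absorbed solar power + internal power = radiated power.
Absorbed: α·S·A_cross = 0.33·382·2.880 = 363.1 W (cross-section A).
Total input = 363.1 + 360 = 723.1 W.
Radiated: εσ·A_surf·T⁴ with A_surf = 2A = 5.760 m².
T⁴ = 723.1/(0.33·5.67×10⁻⁸·5.760) = 6.709×10⁹ K⁴.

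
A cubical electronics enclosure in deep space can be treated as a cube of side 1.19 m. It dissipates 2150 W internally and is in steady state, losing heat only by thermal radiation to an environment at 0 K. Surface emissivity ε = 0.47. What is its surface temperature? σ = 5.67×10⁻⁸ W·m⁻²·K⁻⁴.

Steady state: internal power = radiated power, P = εσA T⁴.
Radiating area A = 6L² = 8.497 m².
T⁴ = P/(εσA) = 2150/(0.47·5.67×10⁻⁸·8.497) = 9.495×10⁹ K⁴.
T = (9.495×10⁹)^(1/4).

T ≈ 312 K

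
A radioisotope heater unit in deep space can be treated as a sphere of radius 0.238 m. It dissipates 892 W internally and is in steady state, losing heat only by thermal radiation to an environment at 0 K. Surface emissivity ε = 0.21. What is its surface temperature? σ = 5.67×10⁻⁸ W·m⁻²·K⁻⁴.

T ≈ 570 K

Steady state: internal power = radiated power, P = εσA T⁴.
Radiating area A = 4πr² = 0.7118 m².
T⁴ = P/(εσA) = 892/(0.21·5.67×10⁻⁸·0.7118) = 1.052×10¹¹ K⁴.
T = (1.052×10¹¹)^(1/4).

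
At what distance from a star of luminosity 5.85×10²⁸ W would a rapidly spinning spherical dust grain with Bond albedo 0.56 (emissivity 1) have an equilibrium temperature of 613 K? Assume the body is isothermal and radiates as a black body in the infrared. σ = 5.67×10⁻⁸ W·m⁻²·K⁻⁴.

For an isothermal black-emitting sphere, (1−a)S·πr² = σ·4πr²·T⁴ ⇒ S = 4σT⁴/(1−a).
S = 4·5.67×10⁻⁸·(613)⁴/0.440 = 72780 W/m².
Flux falls as S = L/(4πd²), so d = √(L/(4πS)) = √(5.85×10²⁸/(4π·72780)).

d ≈ 2.53×10¹¹ m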